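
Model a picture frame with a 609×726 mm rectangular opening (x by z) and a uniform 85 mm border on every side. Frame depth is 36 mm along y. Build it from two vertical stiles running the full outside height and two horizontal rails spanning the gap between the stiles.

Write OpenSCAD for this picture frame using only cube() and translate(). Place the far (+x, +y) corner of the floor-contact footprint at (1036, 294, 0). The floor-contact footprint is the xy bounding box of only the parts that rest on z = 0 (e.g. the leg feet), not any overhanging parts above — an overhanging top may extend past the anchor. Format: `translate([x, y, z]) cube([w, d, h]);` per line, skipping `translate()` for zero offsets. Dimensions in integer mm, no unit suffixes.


translate([257, 258, 0]) cube([85, 36, 896]);
translate([951, 258, 0]) cube([85, 36, 896]);
translate([342, 258, 0]) cube([609, 36, 85]);
translate([342, 258, 811]) cube([609, 36, 85]);


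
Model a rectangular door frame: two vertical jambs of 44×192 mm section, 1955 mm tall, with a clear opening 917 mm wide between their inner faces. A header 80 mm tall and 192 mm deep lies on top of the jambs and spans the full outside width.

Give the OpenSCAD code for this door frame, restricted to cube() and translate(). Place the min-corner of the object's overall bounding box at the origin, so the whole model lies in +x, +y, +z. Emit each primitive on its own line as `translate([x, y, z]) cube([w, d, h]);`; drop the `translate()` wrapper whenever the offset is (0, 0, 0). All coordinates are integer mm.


cube([44, 192, 1955]);
translate([961, 0, 0]) cube([44, 192, 1955]);
translate([0, 0, 1955]) cube([1005, 192, 80]);


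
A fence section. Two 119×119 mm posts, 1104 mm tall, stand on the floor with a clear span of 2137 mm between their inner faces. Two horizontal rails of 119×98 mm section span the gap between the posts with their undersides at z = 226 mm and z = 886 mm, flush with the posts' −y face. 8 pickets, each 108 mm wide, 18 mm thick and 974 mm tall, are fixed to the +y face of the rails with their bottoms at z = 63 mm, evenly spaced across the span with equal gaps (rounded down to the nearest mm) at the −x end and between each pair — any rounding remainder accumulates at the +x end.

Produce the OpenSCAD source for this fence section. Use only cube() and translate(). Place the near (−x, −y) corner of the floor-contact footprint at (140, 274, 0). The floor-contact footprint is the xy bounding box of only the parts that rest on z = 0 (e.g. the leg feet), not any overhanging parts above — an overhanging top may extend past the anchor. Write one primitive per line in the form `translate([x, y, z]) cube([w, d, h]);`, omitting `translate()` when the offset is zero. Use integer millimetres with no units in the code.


translate([140, 274, 0]) cube([119, 119, 1104]);
translate([2396, 274, 0]) cube([119, 119, 1104]);
translate([259, 274, 226]) cube([2137, 119, 98]);
translate([259, 274, 886]) cube([2137, 119, 98]);
translate([400, 393, 63]) cube([108, 18, 974]);
translate([649, 393, 63]) cube([108, 18, 974]);
translate([898, 393, 63]) cube([108, 18, 974]);
translate([1147, 393, 63]) cube([108, 18, 974]);
translate([1396, 393, 63]) cube([108, 18, 974]);
translate([1645, 393, 63]) cube([108, 18, 974]);
translate([1894, 393, 63]) cube([108, 18, 974]);
translate([2143, 393, 63]) cube([108, 18, 974]);


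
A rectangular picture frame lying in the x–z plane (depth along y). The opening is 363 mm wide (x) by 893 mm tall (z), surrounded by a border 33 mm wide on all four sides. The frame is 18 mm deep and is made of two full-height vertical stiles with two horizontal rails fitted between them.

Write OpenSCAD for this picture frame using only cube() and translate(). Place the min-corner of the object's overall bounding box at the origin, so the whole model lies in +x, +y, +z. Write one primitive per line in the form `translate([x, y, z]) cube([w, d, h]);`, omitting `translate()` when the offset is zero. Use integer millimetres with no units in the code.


cube([33, 18, 959]);
translate([396, 0, 0]) cube([33, 18, 959]);
translate([33, 0, 0]) cube([363, 18, 33]);
translate([33, 0, 926]) cube([363, 18, 33]);


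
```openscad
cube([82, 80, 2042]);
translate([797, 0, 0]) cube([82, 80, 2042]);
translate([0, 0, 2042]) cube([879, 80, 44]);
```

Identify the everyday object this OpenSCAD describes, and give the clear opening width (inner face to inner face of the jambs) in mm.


A door frame. The clear opening width is 715 mm.

Two 2042 mm tall posts with a header on top — a door frame. The left jamb is 82 mm wide at x = 0; the right jamb starts at x = 797. The clear opening is 797 − 82 = 715 mm.


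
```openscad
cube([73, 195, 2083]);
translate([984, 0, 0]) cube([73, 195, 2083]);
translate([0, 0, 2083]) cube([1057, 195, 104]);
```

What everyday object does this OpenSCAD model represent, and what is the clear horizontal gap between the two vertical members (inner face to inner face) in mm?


A door frame. The clear opening width is 911 mm.

Two 2083 mm tall posts with a header on top — a door frame. The left jamb is 73 mm wide at x = 0; the right jamb starts at x = 984. The clear opening is 984 − 73 = 911 mm.


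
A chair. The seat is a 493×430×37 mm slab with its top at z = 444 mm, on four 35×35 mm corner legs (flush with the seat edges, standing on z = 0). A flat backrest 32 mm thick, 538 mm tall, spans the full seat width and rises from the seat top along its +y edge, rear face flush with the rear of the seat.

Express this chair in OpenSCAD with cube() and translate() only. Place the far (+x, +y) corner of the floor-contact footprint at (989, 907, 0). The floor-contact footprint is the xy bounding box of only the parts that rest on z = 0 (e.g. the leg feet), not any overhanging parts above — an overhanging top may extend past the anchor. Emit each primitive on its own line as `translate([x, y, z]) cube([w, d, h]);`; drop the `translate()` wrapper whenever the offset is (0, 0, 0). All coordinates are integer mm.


translate([496, 477, 407]) cube([493, 430, 37]);
translate([496, 477, 0]) cube([35, 35, 407]);
translate([954, 477, 0]) cube([35, 35, 407]);
translate([496, 872, 0]) cube([35, 35, 407]);
translate([954, 872, 0]) cube([35, 35, 407]);
translate([496, 875, 444]) cube([493, 32, 538]);


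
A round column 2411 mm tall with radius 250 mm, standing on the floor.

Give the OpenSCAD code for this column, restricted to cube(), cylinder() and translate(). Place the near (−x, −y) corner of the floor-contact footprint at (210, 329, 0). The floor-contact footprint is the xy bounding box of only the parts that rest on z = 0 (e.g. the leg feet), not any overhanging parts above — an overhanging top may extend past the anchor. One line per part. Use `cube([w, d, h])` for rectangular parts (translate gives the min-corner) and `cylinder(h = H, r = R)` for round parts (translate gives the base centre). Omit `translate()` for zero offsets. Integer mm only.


translate([460, 579, 0]) cylinder(h = 2411, r = 250);


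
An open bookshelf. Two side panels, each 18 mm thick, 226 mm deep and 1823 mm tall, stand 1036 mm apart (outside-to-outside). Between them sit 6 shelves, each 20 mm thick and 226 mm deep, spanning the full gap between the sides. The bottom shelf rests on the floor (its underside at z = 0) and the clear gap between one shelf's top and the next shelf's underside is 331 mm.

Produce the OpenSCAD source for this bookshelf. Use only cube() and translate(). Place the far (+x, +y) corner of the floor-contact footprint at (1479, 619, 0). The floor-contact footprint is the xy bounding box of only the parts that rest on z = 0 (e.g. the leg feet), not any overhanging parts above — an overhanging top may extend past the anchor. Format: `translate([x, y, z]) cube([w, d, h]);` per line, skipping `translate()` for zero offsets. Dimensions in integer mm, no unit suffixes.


translate([443, 393, 0]) cube([18, 226, 1823]);
translate([1461, 393, 0]) cube([18, 226, 1823]);
translate([461, 393, 0]) cube([1000, 226, 20]);
translate([461, 393, 351]) cube([1000, 226, 20]);
translate([461, 393, 702]) cube([1000, 226, 20]);
translate([461, 393, 1053]) cube([1000, 226, 20]);
translate([461, 393, 1404]) cube([1000, 226, 20]);
translate([461, 393, 1755]) cube([1000, 226, 20]);


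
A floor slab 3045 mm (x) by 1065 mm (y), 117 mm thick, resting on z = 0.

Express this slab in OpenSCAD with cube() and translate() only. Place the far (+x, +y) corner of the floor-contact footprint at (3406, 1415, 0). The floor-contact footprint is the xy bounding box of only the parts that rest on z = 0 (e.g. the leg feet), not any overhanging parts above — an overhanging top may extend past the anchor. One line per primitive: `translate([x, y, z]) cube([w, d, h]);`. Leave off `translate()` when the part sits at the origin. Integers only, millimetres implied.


translate([361, 350, 0]) cube([3045, 1065, 117]);


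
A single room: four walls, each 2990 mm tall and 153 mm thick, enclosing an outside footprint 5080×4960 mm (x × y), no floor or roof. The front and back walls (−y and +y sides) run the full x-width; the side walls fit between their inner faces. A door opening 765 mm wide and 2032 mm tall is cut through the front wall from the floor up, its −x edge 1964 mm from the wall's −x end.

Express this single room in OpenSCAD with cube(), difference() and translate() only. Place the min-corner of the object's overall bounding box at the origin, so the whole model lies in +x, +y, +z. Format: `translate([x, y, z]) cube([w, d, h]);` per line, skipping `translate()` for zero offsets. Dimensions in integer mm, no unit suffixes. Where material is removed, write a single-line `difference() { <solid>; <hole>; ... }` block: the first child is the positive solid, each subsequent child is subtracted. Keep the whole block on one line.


difference() { cube([5080, 153, 2990]); translate([1964, 0, 0]) cube([765, 153, 2032]); }
translate([0, 4807, 0]) cube([5080, 153, 2990]);
translate([0, 153, 0]) cube([153, 4654, 2990]);
translate([4927, 153, 0]) cube([153, 4654, 2990]);


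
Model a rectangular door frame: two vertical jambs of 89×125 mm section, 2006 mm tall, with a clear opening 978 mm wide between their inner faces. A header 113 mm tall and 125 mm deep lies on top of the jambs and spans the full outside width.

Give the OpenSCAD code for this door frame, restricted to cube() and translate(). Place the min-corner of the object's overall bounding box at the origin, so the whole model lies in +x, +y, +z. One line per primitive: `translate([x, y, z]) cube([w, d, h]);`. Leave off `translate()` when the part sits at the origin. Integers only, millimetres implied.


cube([89, 125, 2006]);
translate([1067, 0, 0]) cube([89, 125, 2006]);
translate([0, 0, 2006]) cube([1156, 125, 113]);


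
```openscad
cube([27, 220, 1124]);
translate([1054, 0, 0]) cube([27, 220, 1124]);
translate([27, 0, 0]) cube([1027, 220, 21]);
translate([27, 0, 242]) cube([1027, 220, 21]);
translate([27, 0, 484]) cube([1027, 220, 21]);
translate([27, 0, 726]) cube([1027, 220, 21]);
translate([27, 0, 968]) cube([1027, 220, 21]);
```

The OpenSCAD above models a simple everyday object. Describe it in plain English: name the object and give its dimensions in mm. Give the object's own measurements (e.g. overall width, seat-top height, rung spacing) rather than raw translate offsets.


An open bookshelf. Two side panels, each 27 mm thick, 220 mm deep and 1124 mm tall, stand 1081 mm apart (outside-to-outside). Between them sit 5 shelves, each 21 mm thick and 220 mm deep, spanning the full gap between the sides. The bottom shelf rests on the floor (its underside at z = 0) and the clear gap between one shelf's top and the next shelf's underside is 221 mm.


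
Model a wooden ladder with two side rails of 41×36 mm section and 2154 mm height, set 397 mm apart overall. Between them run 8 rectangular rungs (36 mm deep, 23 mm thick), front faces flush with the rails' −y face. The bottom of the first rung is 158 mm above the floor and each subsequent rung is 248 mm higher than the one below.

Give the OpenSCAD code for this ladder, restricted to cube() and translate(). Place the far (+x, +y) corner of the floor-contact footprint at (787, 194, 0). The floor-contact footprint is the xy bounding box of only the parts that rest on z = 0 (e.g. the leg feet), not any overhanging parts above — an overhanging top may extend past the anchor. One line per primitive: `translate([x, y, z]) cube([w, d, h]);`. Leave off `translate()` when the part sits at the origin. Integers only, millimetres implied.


translate([390, 158, 0]) cube([41, 36, 2154]);
translate([746, 158, 0]) cube([41, 36, 2154]);
translate([431, 158, 158]) cube([315, 36, 23]);
translate([431, 158, 406]) cube([315, 36, 23]);
translate([431, 158, 654]) cube([315, 36, 23]);
translate([431, 158, 902]) cube([315, 36, 23]);
translate([431, 158, 1150]) cube([315, 36, 23]);
translate([431, 158, 1398]) cube([315, 36, 23]);
translate([431, 158, 1646]) cube([315, 36, 23]);
translate([431, 158, 1894]) cube([315, 36, 23]);


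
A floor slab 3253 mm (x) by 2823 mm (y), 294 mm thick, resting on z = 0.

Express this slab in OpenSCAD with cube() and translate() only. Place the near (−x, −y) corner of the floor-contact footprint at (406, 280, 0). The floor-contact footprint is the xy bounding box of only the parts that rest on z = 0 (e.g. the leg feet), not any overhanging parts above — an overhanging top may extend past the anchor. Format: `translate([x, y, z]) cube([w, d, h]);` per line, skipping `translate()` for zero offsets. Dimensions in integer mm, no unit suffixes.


translate([406, 280, 0]) cube([3253, 2823, 294]);


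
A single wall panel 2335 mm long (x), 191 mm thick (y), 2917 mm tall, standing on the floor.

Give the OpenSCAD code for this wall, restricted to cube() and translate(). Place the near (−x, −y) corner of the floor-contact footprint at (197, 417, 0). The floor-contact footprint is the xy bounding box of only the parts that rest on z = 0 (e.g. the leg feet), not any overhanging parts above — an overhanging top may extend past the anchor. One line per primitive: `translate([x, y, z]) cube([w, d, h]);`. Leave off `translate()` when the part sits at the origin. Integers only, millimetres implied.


translate([197, 417, 0]) cube([2335, 191, 2917]);


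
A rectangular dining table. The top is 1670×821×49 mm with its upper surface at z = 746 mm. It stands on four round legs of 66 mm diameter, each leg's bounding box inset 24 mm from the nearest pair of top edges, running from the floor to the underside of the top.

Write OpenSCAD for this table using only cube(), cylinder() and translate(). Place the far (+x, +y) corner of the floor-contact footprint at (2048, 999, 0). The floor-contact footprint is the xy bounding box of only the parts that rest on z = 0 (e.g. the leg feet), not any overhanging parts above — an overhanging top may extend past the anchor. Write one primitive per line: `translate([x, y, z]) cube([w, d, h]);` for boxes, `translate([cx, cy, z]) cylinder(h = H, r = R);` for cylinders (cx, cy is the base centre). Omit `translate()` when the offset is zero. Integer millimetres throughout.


translate([402, 202, 697]) cube([1670, 821, 49]);
translate([459, 259, 0]) cylinder(h = 697, r = 33);
translate([2015, 259, 0]) cylinder(h = 697, r = 33);
translate([459, 966, 0]) cylinder(h = 697, r = 33);
translate([2015, 966, 0]) cylinder(h = 697, r = 33);


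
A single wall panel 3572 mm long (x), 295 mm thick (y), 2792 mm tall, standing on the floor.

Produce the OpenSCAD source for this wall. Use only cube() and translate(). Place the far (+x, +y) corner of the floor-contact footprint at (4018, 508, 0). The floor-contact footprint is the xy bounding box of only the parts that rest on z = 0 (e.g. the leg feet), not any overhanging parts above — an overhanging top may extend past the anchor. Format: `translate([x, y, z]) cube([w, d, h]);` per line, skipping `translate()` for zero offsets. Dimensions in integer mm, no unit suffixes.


translate([446, 213, 0]) cube([3572, 295, 2792]);


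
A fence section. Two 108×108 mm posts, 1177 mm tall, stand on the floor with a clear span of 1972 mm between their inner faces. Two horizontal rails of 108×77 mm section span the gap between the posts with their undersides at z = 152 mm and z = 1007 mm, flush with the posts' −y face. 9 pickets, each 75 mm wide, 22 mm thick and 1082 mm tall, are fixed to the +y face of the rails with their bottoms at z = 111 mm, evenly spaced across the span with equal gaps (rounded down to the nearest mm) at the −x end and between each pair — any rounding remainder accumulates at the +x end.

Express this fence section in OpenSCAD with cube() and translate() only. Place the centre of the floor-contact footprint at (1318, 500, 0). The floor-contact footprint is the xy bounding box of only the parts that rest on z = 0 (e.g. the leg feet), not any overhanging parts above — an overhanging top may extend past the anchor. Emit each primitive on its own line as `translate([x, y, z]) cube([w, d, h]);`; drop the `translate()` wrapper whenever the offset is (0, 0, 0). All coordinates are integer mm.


translate([224, 446, 0]) cube([108, 108, 1177]);
translate([2304, 446, 0]) cube([108, 108, 1177]);
translate([332, 446, 152]) cube([1972, 108, 77]);
translate([332, 446, 1007]) cube([1972, 108, 77]);
translate([461, 554, 111]) cube([75, 22, 1082]);
translate([665, 554, 111]) cube([75, 22, 1082]);
translate([869, 554, 111]) cube([75, 22, 1082]);
translate([1073, 554, 111]) cube([75, 22, 1082]);
translate([1277, 554, 111]) cube([75, 22, 1082]);
translate([1481, 554, 111]) cube([75, 22, 1082]);
translate([1685, 554, 111]) cube([75, 22, 1082]);
translate([1889, 554, 111]) cube([75, 22, 1082]);
translate([2093, 554, 111]) cube([75, 22, 1082]);


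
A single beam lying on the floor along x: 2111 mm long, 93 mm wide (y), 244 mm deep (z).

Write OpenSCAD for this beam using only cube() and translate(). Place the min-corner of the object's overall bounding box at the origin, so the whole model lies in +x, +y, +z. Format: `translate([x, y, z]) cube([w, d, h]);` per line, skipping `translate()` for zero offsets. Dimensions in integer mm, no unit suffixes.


cube([2111, 93, 244]);


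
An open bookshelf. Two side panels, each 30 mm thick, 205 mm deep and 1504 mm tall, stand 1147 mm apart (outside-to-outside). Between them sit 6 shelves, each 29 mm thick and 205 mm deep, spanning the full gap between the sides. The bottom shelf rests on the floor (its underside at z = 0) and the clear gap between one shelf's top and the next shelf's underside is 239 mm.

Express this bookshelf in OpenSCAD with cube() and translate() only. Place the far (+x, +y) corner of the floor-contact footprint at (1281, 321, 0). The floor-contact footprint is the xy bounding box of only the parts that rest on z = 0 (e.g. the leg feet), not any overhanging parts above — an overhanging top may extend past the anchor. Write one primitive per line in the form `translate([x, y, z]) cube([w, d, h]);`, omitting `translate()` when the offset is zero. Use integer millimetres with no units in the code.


translate([134, 116, 0]) cube([30, 205, 1504]);
translate([1251, 116, 0]) cube([30, 205, 1504]);
translate([164, 116, 0]) cube([1087, 205, 29]);
translate([164, 116, 268]) cube([1087, 205, 29]);
translate([164, 116, 536]) cube([1087, 205, 29]);
translate([164, 116, 804]) cube([1087, 205, 29]);
translate([164, 116, 1072]) cube([1087, 205, 29]);
translate([164, 116, 1340]) cube([1087, 205, 29]);


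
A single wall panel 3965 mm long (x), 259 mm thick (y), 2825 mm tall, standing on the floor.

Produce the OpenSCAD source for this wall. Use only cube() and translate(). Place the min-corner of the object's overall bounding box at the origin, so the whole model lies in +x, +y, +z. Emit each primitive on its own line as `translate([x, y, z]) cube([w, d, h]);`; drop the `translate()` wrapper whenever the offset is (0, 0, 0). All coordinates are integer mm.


cube([3965, 259, 2825]);


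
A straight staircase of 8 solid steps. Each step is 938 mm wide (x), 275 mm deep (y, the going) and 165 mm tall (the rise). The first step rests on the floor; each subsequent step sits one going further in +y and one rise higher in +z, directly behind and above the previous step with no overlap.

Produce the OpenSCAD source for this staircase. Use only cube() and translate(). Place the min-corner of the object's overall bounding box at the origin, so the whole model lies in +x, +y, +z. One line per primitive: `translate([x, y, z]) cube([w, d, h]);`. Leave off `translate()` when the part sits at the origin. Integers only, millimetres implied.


cube([938, 275, 165]);
translate([0, 275, 165]) cube([938, 275, 165]);
translate([0, 550, 330]) cube([938, 275, 165]);
translate([0, 825, 495]) cube([938, 275, 165]);
translate([0, 1100, 660]) cube([938, 275, 165]);
translate([0, 1375, 825]) cube([938, 275, 165]);
translate([0, 1650, 990]) cube([938, 275, 165]);
translate([0, 1925, 1155]) cube([938, 275, 165]);


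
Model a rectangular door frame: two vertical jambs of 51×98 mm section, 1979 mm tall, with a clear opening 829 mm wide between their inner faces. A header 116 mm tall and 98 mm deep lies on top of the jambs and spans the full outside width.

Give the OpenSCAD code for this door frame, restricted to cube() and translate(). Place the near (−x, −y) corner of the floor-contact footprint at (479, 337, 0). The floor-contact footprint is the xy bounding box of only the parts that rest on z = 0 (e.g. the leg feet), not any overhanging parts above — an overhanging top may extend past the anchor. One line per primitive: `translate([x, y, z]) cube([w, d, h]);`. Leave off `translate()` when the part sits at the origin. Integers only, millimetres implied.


translate([479, 337, 0]) cube([51, 98, 1979]);
translate([1359, 337, 0]) cube([51, 98, 1979]);
translate([479, 337, 1979]) cube([931, 98, 116]);


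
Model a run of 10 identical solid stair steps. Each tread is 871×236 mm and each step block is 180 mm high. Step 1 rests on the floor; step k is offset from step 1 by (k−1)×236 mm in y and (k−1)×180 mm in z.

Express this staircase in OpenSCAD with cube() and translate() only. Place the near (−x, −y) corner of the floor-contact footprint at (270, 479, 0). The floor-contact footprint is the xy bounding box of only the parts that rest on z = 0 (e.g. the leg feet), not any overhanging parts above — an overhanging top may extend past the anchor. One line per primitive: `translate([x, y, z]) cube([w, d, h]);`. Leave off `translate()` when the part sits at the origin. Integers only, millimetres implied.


translate([270, 479, 0]) cube([871, 236, 180]);
translate([270, 715, 180]) cube([871, 236, 180]);
translate([270, 951, 360]) cube([871, 236, 180]);
translate([270, 1187, 540]) cube([871, 236, 180]);
translate([270, 1423, 720]) cube([871, 236, 180]);
translate([270, 1659, 900]) cube([871, 236, 180]);
translate([270, 1895, 1080]) cube([871, 236, 180]);
translate([270, 2131, 1260]) cube([871, 236, 180]);
translate([270, 2367, 1440]) cube([871, 236, 180]);
translate([270, 2603, 1620]) cube([871, 236, 180]);


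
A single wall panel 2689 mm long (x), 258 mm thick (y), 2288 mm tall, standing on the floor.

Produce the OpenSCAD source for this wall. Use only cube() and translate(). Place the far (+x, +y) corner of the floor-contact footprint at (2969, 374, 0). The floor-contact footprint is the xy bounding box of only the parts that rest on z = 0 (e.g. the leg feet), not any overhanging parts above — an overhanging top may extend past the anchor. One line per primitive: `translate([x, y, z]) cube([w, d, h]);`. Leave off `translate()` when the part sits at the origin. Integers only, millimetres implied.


translate([280, 116, 0]) cube([2689, 258, 2288]);


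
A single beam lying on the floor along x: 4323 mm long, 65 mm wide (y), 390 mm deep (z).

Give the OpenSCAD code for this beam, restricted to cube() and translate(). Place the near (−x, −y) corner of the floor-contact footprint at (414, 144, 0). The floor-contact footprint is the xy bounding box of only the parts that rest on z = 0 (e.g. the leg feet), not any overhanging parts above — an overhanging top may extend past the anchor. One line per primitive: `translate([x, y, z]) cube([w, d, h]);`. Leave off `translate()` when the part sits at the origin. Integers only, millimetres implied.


translate([414, 144, 0]) cube([4323, 65, 390]);


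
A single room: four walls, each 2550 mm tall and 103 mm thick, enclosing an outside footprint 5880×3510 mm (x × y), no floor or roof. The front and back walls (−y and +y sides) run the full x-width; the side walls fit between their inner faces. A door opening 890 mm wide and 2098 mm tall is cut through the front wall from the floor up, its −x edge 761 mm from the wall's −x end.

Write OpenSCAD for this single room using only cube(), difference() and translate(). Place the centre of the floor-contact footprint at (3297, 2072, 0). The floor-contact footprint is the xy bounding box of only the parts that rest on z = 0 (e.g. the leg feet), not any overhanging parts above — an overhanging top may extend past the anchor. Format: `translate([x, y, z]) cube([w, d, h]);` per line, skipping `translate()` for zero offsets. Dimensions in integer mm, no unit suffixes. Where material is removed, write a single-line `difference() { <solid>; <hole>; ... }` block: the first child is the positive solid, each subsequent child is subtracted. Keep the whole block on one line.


difference() { translate([357, 317, 0]) cube([5880, 103, 2550]); translate([1118, 317, 0]) cube([890, 103, 2098]); }
translate([357, 3724, 0]) cube([5880, 103, 2550]);
translate([357, 420, 0]) cube([103, 3304, 2550]);
translate([6134, 420, 0]) cube([103, 3304, 2550]);


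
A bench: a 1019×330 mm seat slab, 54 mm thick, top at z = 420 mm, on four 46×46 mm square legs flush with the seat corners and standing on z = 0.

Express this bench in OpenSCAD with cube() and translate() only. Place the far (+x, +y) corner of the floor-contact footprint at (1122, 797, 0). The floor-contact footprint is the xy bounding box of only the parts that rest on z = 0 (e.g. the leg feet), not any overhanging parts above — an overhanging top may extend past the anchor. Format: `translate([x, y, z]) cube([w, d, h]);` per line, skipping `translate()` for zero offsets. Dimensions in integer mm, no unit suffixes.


translate([103, 467, 366]) cube([1019, 330, 54]);
translate([103, 467, 0]) cube([46, 46, 366]);
translate([103, 751, 0]) cube([46, 46, 366]);
translate([1076, 467, 0]) cube([46, 46, 366]);
translate([1076, 751, 0]) cube([46, 46, 366]);


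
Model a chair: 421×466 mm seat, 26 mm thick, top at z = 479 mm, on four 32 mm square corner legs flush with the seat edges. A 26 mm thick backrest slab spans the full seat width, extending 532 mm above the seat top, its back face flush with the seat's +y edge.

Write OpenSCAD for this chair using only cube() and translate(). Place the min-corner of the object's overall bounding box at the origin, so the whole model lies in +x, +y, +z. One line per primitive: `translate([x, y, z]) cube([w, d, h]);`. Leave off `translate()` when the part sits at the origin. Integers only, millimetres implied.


// leg_h = 479 - 26 = 453
translate([0, 0, 453]) cube([421, 466, 26]);
cube([32, 32, 453]);
translate([389, 0, 0]) cube([32, 32, 453]);
translate([0, 434, 0]) cube([32, 32, 453]);
translate([389, 434, 0]) cube([32, 32, 453]);
translate([0, 440, 479]) cube([421, 26, 532]);


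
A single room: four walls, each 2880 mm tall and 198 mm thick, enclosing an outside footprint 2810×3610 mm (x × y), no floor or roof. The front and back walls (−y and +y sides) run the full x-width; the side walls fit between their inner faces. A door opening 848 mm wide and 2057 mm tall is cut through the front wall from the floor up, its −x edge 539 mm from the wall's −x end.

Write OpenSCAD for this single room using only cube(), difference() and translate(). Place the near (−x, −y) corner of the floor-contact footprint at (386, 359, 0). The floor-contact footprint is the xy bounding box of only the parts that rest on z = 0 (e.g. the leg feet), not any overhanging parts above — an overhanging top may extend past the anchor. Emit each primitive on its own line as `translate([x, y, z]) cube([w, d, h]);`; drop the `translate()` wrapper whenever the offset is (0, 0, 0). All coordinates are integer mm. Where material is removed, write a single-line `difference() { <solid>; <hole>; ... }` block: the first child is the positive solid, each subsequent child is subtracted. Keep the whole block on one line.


difference() { translate([386, 359, 0]) cube([2810, 198, 2880]); translate([925, 359, 0]) cube([848, 198, 2057]); }
translate([386, 3771, 0]) cube([2810, 198, 2880]);
translate([386, 557, 0]) cube([198, 3214, 2880]);
translate([2998, 557, 0]) cube([198, 3214, 2880]);


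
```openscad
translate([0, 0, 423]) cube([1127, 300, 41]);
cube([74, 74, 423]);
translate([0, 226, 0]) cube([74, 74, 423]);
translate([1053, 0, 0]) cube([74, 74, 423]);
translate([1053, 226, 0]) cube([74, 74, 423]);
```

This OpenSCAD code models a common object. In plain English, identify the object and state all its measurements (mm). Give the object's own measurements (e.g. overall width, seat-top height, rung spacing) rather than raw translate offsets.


A bench: a 1127×300 mm seat slab, 41 mm thick, top at z = 464 mm, on four 74×74 mm square legs flush with the seat corners and standing on z = 0.


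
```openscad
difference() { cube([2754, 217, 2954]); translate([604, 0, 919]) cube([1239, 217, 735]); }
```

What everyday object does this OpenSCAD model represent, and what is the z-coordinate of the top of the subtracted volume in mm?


A wall with a window opening. The window head height is 1654 mm.

A wall with a rectangular opening subtracted — a window. Sill at z = 919, opening 735 mm tall, so the head is at 919 + 735 = 1654 mm.


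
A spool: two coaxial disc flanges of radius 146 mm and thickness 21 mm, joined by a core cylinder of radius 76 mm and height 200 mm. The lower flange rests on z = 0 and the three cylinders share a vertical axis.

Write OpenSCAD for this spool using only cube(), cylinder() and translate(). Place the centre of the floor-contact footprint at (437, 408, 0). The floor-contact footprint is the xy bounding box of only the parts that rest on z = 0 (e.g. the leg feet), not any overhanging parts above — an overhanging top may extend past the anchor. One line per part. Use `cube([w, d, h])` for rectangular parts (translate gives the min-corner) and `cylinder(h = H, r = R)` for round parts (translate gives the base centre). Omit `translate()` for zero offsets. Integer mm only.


translate([437, 408, 0]) cylinder(h = 21, r = 146);
translate([437, 408, 21]) cylinder(h = 200, r = 76);
translate([437, 408, 221]) cylinder(h = 21, r = 146);


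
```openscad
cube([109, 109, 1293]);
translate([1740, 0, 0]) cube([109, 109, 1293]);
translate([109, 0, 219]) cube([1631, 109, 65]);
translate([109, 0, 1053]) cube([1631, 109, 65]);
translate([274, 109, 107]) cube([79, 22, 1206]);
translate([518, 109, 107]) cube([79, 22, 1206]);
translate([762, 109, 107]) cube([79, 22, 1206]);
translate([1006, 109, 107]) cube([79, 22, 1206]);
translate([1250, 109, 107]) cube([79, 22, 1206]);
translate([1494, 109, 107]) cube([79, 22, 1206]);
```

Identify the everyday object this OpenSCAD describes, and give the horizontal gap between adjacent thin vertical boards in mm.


A fence section. The picket gap is 165 mm.

Two posts, two rails, 6 pickets — a fence section. Span 1631 mm holds 6 pickets of 79 mm with 7 equal gaps: ⌊(1631 − 6·79) / 7⌋ = 165 mm.


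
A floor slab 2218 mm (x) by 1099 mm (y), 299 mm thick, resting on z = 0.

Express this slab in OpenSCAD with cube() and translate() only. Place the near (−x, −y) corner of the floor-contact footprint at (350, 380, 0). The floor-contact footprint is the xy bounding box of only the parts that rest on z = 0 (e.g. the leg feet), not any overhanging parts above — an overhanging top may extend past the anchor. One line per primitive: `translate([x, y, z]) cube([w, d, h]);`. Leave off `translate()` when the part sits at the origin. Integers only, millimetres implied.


translate([350, 380, 0]) cube([2218, 1099, 299]);


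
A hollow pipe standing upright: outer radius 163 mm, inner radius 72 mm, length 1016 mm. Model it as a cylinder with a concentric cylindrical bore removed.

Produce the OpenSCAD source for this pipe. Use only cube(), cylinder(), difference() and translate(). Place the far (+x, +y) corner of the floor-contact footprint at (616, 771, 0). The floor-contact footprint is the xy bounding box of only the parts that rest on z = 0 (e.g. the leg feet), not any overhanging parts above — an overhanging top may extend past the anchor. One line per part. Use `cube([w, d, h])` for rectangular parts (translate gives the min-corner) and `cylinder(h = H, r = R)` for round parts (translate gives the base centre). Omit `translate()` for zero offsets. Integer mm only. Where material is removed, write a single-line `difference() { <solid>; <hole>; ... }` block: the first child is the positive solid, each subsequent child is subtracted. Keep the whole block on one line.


difference() { translate([453, 608, 0]) cylinder(h = 1016, r = 163); translate([453, 608, 0]) cylinder(h = 1016, r = 72); }


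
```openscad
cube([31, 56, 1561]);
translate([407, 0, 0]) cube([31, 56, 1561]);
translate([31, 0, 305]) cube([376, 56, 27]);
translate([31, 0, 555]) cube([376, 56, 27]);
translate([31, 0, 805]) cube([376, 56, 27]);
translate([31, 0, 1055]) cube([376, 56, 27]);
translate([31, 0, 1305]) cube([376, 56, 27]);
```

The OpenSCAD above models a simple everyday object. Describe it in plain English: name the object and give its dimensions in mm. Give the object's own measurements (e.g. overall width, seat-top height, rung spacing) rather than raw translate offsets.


A straight ladder. Two 31×56 mm vertical rails, 1561 mm tall, stand 438 mm apart (outside-to-outside) with their front faces coplanar on the −y side. 5 rungs, each 56 mm deep and 27 mm tall, span between the inner faces of the rails, front faces flush with the rails. The lowest rung's underside is at z = 305 mm and rungs are spaced 250 mm apart (underside to underside).


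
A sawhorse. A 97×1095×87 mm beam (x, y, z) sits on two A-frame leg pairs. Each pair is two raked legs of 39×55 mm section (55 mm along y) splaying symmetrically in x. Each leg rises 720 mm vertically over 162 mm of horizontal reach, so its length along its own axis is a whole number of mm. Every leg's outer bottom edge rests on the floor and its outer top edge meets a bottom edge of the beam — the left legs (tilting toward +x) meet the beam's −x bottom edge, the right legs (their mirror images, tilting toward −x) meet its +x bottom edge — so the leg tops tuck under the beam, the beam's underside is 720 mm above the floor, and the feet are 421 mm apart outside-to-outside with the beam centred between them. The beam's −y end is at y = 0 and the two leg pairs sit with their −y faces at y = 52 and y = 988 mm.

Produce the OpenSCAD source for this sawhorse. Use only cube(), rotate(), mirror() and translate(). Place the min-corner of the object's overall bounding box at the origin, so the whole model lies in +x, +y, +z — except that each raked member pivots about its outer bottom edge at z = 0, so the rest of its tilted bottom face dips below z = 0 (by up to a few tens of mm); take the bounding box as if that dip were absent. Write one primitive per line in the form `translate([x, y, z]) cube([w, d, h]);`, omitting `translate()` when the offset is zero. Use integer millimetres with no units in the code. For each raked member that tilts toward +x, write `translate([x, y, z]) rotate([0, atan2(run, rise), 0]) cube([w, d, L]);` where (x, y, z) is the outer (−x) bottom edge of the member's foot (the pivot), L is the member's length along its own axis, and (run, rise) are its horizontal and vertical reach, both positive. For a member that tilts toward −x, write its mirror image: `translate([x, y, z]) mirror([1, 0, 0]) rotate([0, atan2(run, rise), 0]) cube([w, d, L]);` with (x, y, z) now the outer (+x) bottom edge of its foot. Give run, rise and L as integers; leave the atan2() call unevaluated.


// leg length = √(162² + 720²) = 738
// right-leg outer foot x = 2·162 + 97 = 421
// beam min-corner = (162, 0, 720)
translate([162, 0, 720]) cube([97, 1095, 87]);
translate([0, 52, 0]) rotate([0, atan2(162, 720), 0]) cube([39, 55, 738]);
translate([421, 52, 0]) mirror([1, 0, 0]) rotate([0, atan2(162, 720), 0]) cube([39, 55, 738]);
translate([0, 988, 0]) rotate([0, atan2(162, 720), 0]) cube([39, 55, 738]);
translate([421, 988, 0]) mirror([1, 0, 0]) rotate([0, atan2(162, 720), 0]) cube([39, 55, 738]);


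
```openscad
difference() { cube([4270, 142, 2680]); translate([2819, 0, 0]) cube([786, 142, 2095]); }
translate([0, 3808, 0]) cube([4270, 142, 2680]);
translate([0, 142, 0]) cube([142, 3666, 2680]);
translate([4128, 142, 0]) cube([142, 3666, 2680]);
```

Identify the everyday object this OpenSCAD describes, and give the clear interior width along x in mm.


A single room. The interior width is 3986 mm.

Four walls enclosing a rectangle with a door in the front wall — a room. Outside width 4270 minus two 142 mm walls gives 3986 mm.


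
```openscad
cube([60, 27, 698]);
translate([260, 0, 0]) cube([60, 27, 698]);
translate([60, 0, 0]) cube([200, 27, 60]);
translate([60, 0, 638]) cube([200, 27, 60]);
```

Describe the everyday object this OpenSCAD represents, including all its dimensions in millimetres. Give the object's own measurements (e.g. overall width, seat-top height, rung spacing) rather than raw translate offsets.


A rectangular picture frame lying in the x–z plane (depth along y). The opening is 200 mm wide (x) by 578 mm tall (z), surrounded by a border 60 mm wide on all four sides. The frame is 27 mm deep and is made of two full-height vertical stiles with two horizontal rails fitted between them.


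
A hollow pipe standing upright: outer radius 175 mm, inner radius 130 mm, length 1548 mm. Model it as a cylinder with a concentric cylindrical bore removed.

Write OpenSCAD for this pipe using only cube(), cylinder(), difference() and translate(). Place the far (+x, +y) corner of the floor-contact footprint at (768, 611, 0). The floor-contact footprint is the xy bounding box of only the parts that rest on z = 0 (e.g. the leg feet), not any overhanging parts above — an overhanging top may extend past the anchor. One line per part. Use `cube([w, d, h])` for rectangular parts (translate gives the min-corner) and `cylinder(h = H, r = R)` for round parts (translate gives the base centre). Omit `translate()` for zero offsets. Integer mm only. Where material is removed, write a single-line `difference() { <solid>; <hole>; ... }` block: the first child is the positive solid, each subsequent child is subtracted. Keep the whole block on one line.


difference() { translate([593, 436, 0]) cylinder(h = 1548, r = 175); translate([593, 436, 0]) cylinder(h = 1548, r = 130); }


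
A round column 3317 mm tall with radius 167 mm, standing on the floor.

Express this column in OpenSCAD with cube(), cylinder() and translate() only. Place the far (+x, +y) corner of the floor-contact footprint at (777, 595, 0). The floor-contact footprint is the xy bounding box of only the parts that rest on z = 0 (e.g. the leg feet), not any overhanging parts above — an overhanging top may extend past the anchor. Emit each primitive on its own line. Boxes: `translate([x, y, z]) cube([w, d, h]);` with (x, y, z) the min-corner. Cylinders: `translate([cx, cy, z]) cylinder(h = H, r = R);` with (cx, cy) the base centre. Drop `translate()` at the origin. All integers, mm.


translate([610, 428, 0]) cylinder(h = 3317, r = 167);


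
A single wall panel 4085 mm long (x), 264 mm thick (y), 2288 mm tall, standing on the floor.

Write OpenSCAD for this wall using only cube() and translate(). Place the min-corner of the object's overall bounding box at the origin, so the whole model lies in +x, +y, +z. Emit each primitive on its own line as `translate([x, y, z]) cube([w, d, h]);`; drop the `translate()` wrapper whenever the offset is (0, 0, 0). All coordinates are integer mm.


cube([4085, 264, 2288]);
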